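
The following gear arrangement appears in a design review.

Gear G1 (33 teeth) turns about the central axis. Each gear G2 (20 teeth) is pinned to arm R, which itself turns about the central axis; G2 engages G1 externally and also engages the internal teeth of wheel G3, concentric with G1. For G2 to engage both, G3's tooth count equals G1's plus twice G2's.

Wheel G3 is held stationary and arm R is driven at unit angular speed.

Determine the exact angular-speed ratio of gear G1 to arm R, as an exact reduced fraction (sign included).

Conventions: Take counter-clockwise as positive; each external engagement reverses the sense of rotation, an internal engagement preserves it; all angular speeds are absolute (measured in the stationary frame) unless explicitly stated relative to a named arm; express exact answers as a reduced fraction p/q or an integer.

106/33

recognized (axles ride arm R): planetary set, 33/20/73 teeth
ring teeth: 33 + 2·20 = 73
33(ω_sun−ω_arm) = −73(ω_ring−ω_arm),  ω_ring = 0, ω_arm = 1
ω_sun = 1 − (73/33)(0−1) = 106/33
ω_out/ω_in = 106/33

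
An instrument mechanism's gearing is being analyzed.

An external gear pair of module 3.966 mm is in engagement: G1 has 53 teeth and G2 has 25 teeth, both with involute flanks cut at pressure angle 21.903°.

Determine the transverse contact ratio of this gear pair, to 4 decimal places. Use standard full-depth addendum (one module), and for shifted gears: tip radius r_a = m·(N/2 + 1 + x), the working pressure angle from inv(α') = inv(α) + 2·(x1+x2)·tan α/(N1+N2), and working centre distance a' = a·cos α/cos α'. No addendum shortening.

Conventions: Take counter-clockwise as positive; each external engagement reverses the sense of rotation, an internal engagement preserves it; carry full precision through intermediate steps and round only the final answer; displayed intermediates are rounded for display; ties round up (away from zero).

single-mesh involute tooth geometry (53T engaging 25T at module 3.966)
base radii: r_b1 = 97.512610, r_b2 = 45.996514
tip radii: r_a1 = 109.065000, r_a2 = 53.541000
no profile shift: α' = α, a' = a
action lengths: √(r_a1²−r_b1²) = 48.851460, √(r_a2²−r_b2²) = 27.403638
base pitch p_b = π·m·cos α = 11.560185
CR = (48.851460 + 27.403638 − 154.674000·sin 21.90300°)/11.560185 = 1.605171
contact ratio ≈ 1.6052

1.6052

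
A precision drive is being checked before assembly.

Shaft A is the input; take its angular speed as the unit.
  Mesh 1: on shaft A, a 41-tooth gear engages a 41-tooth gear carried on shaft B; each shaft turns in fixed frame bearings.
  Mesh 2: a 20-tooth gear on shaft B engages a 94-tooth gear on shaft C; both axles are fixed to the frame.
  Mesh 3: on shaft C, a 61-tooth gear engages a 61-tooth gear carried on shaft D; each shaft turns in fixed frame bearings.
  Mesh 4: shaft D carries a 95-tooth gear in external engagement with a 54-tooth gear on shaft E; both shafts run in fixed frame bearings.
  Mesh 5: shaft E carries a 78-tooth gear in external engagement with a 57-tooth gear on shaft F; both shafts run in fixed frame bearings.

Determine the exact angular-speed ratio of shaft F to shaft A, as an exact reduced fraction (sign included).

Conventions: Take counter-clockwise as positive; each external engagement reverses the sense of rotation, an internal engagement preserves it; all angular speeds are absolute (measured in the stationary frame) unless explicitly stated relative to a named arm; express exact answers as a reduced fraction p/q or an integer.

class = fixed-axis compound train [5 meshes; 5 ratios multiply, 5 sense flips]
mesh 1 [41T→41T]: running ratio 1, sense −
mesh 2 [20T→94T]: running ratio 10/47, sense +
mesh 3 [61T→61T]: running ratio 10/47, sense −
mesh 4 [95T→54T]: running ratio 475/1269, sense +
mesh 5 [78T→57T]: running ratio 650/1269, sense −
ω_out/ω_in = -650/1269

-650/1269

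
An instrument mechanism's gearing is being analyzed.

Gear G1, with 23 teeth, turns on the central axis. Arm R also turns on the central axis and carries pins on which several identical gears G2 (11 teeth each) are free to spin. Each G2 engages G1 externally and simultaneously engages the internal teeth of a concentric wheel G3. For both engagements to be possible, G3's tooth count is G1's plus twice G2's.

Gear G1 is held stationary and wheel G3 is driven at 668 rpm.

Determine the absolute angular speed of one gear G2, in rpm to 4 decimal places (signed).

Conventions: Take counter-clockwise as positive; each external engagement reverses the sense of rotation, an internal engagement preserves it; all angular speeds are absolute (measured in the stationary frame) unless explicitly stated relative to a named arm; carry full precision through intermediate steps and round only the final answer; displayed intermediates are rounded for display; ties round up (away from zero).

recognized (axles ride arm R): planetary set, 23/11/45 teeth
normalise by the input: solve with ω_ring = 1, then scale by 668 rpm
ring teeth: 23 + 2·11 = 45
23(ω_sun−ω_arm) = −45(ω_ring−ω_arm),  ω_sun = 0, ω_ring = 1
23(0−ω_arm) = −45(1−ω_arm)  ⇒  68·ω_arm = 45  ⇒  ω_arm = 45/68
sun–planet mesh: 23·(0−45/68) = −11·(ω_p−ω_arm)  ⇒  ω_p−ω_arm = 1035/748
ω_p = 45/68 + 1035/748 = 45/22
scale: ω_p = 45/22 × 668 rpm = +1366.3636 rpm

+1366.3636 rpm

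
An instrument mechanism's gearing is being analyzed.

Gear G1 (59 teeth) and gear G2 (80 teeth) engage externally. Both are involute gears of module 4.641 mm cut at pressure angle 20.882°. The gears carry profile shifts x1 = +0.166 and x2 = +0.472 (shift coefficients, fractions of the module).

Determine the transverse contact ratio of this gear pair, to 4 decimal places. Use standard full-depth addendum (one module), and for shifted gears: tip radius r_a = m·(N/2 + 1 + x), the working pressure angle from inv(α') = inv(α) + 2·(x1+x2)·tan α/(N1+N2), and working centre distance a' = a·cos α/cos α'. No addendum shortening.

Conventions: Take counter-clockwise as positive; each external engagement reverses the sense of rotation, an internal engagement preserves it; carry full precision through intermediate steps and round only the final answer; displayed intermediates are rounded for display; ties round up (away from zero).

1.6898

topology: single-mesh involute geometry — m = 4.641, 59T/80T pair
base radii: r_b1 = 127.916805, r_b2 = 173.446515
tip radii: r_a1 = 142.320906, r_a2 = 192.471552
inv(α') = inv(20.882°) + 2·(+0.166+0.472)·tan α/(59+80) = 0.02054543  ⇒  α' = 22.17109°
a' = a·cos α / cos α' = 322.5495·cos 20.882°/cos 22.17109° = 325.424866
action lengths: √(r_a1²−r_b1²) = 62.390154, √(r_a2²−r_b2²) = 83.436231
base pitch p_b = π·m·cos α = 13.622457
CR = (62.390154 + 83.436231 − 325.424866·sin 22.17109°)/13.622457 = 1.689831
contact ratio ≈ 1.6898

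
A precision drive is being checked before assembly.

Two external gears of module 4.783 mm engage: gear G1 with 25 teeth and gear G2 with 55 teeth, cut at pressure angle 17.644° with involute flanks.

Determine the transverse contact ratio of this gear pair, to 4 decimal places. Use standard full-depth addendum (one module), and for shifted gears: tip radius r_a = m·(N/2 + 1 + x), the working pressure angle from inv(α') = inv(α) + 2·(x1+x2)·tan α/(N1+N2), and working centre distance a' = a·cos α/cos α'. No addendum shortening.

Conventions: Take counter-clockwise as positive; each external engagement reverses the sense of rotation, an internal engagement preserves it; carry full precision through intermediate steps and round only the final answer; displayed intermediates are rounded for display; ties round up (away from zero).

1.8138

class = single-mesh tooth geometry [involute pair 25T × 55T, m = 4.783]
base radii: r_b1 = 56.974987, r_b2 = 125.344972
tip radii: r_a1 = 64.570500, r_a2 = 136.315500
no profile shift: α' = α, a' = a
action lengths: √(r_a1²−r_b1²) = 30.384211, √(r_a2²−r_b2²) = 53.577546
base pitch p_b = π·m·cos α = 14.319376
CR = (30.384211 + 53.577546 − 191.320000·sin 17.64400°)/14.319376 = 1.813789
contact ratio ≈ 1.8138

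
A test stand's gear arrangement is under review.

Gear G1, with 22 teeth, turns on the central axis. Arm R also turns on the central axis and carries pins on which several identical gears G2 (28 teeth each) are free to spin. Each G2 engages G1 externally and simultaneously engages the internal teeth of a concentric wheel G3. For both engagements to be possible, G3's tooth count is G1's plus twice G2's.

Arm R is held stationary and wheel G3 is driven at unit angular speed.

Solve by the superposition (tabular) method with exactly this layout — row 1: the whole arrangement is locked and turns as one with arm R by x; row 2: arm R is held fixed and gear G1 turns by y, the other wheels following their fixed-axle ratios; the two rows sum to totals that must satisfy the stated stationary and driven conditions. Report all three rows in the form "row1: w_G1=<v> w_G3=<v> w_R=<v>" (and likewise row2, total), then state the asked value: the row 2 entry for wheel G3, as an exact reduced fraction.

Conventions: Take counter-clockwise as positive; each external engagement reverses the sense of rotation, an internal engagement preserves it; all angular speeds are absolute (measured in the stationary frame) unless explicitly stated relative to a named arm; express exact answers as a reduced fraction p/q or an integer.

recognized (axles ride arm R): planetary set, 22/28/78 teeth
row 1: whole set turns with the arm by x
row 2: sun turns y, ring = −(22/78)·y, arm 0
boundary: total ω_arm = x = 0 and total ω_ring = x − (22/78)·y = 1  ⇒  y = -39/11, x = 0
row 2 ring = −(22/78)·(-39/11) = 1
totals (row 1 + row 2): sun 0 + (-39/11) = -39/11, ring 0 + 1 = 1, arm 0 + 0 = 0
asked cell (row2, ring) = 1

row1: w_G1=0 w_G3=0 w_R=0
row2: w_G1=-39/11 w_G3=1 w_R=0
total: w_G1=-39/11 w_G3=1 w_R=0
asked value: 1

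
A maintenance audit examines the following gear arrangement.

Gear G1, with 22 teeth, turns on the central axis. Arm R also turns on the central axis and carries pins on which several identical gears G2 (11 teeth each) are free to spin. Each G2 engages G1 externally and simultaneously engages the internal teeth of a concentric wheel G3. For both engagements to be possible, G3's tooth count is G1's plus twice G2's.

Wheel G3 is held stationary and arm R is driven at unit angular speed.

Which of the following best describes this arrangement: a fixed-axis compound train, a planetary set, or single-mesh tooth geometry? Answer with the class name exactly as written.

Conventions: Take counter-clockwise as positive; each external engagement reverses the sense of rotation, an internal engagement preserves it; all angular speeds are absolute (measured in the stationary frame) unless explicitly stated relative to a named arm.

topology: planetary set — G1 22T / G2 11T / G3 44T, arm = carrier (Willis)
classification: planetary set

planetary set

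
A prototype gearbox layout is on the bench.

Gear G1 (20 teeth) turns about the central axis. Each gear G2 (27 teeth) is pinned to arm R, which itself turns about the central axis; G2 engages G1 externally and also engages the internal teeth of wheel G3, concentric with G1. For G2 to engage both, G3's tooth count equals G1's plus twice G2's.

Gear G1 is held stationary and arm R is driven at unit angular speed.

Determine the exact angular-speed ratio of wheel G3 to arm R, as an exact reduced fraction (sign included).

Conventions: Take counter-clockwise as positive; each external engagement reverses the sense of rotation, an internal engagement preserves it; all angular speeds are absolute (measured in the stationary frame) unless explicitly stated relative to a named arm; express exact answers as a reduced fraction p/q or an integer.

47/37

topology: planetary set — G1 20T / G2 27T / G3 74T, arm = carrier (Willis)
ring teeth: 20 + 2·27 = 74
20(ω_sun−ω_arm) = −74(ω_ring−ω_arm),  ω_sun = 0, ω_arm = 1
ω_ring = 1 − (20/74)(0−1) = 47/37
ω_out/ω_in = 47/37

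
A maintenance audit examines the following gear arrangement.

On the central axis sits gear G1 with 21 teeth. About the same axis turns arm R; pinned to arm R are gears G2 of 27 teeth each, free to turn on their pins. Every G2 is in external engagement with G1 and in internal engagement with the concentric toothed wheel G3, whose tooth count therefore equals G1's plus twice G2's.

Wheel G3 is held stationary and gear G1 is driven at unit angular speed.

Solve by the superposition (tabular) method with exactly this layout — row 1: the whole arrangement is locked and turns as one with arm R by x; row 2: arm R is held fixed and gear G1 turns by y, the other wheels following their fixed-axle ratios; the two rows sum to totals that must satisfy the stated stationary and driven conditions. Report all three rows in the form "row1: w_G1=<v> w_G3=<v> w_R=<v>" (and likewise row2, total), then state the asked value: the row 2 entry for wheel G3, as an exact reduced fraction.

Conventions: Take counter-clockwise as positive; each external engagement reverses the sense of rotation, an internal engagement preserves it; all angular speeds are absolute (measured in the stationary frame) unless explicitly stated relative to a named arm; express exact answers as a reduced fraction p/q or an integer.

recognized (axles ride arm R): planetary set, 21/27/75 teeth
row 1 (train locked, turned with arm): all members turn x
row 2 — arm fixed, fixed-axis ratios: sun y, ring −(21/75)·y, arm 0
boundary: total ω_ring = x − (21/75)·y = 0 and total ω_sun = x + y = 1  ⇒  y = 25/32, x = 7/32
row 2 ring = −(21/75)·25/32 = -7/32
totals (row 1 + row 2): sun 7/32 + 25/32 = 1, ring 7/32 + (-7/32) = 0, arm 7/32 + 0 = 7/32
asked cell (row2, ring) = -7/32

row1: w_G1=7/32 w_G3=7/32 w_R=7/32
row2: w_G1=25/32 w_G3=-7/32 w_R=0
total: w_G1=1 w_G3=0 w_R=7/32
asked value: -7/32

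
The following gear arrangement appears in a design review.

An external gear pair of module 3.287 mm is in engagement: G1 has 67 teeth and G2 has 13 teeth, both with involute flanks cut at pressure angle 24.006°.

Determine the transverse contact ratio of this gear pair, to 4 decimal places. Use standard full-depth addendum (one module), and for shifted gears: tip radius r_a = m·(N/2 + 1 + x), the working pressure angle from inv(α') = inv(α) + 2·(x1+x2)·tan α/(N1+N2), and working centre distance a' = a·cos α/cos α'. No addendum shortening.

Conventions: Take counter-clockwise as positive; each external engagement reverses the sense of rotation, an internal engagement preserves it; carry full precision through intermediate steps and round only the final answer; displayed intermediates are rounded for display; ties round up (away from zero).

single-mesh involute tooth geometry (67T engaging 13T at module 3.287)
base radii: r_b1 = 100.589911, r_b2 = 19.517445
tip radii: r_a1 = 113.401500, r_a2 = 24.652500
no profile shift: α' = α, a' = a
action lengths: √(r_a1²−r_b1²) = 52.360005, √(r_a2²−r_b2²) = 15.060381
base pitch p_b = π·m·cos α = 9.433210
CR = (52.360005 + 15.060381 − 131.480000·sin 24.00600°)/9.433210 = 1.476706
contact ratio ≈ 1.4767

1.4767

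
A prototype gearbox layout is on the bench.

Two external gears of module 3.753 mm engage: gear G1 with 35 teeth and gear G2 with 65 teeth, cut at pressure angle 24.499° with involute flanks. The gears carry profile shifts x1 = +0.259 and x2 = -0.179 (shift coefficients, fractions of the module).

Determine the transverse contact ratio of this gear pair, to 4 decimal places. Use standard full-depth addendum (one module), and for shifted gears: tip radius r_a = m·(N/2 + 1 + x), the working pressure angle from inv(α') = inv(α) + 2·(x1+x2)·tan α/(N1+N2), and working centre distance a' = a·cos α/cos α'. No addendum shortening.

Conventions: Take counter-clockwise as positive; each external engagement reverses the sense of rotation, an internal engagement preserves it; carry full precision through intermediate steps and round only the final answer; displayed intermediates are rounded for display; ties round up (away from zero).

single-mesh involute tooth geometry (35T engaging 65T at module 3.753)
base radii: r_b1 = 59.764457, r_b2 = 110.991134
tip radii: r_a1 = 70.402527, r_a2 = 125.053713
inv(α') = inv(24.499°) + 2·(+0.259-0.179)·tan α/(35+65) = 0.02884609  ⇒  α' = 24.69832°
a' = a·cos α / cos α' = 187.6500·cos 24.499°/cos 24.69832° = 187.949097
action lengths: √(r_a1²−r_b1²) = 37.211900, √(r_a2²−r_b2²) = 57.614229
base pitch p_b = π·m·cos α = 10.728890
CR = (37.211900 + 57.614229 − 187.949097·sin 24.69832°)/10.728890 = 1.518646
contact ratio ≈ 1.5186

1.5186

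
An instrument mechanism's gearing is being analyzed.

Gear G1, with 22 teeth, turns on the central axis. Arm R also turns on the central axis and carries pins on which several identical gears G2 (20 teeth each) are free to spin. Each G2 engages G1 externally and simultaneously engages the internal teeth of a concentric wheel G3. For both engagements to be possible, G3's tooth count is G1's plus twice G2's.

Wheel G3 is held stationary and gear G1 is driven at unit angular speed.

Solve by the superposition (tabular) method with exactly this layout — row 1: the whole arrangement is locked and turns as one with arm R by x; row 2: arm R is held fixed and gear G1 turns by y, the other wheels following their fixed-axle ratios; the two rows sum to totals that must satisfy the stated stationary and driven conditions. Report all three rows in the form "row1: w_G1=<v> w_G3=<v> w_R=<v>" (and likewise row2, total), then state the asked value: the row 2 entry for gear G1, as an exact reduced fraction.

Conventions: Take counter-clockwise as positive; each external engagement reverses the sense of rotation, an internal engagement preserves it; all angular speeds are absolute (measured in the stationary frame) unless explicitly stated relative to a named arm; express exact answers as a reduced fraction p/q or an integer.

recognized (axles ride arm R): planetary set, 22/20/62 teeth
row 1: whole set turns with the arm by x
row 2 — arm fixed, fixed-axis ratios: sun y, ring −(22/62)·y, arm 0
boundary: total ω_ring = x − (22/62)·y = 0 and total ω_sun = x + y = 1  ⇒  y = 31/42, x = 11/42
row 2 ring = −(22/62)·31/42 = -11/42
totals (row 1 + row 2): sun 11/42 + 31/42 = 1, ring 11/42 + (-11/42) = 0, arm 11/42 + 0 = 11/42
asked cell (row2, sun) = 31/42

row1: w_G1=11/42 w_G3=11/42 w_R=11/42
row2: w_G1=31/42 w_G3=-11/42 w_R=0
total: w_G1=1 w_G3=0 w_R=11/42
asked value: 31/42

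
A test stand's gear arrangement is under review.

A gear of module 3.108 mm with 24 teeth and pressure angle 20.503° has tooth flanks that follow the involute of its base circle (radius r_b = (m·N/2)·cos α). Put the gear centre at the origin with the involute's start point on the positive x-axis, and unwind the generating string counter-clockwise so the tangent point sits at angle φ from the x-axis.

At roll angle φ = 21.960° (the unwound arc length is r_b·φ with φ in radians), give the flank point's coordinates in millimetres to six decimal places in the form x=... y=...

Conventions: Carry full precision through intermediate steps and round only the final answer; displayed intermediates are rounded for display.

x=37.405825 y=0.646035

recognized (one wheel, involute flank): single-mesh tooth geometry, m = 3.108, N = 24
pitch radius r_p = m·N/2 = 3.108·24/2 = 37.296000
base radius r_b = r_p·cos α = 37.296000·cos 20.503° = 34.933442
roll angle φ = 21.960° = 0.38327430 rad
x = r_b·(cos φ + φ·sin φ) = 37.405825
y = r_b·(sin φ − φ·cos φ) = 0.646035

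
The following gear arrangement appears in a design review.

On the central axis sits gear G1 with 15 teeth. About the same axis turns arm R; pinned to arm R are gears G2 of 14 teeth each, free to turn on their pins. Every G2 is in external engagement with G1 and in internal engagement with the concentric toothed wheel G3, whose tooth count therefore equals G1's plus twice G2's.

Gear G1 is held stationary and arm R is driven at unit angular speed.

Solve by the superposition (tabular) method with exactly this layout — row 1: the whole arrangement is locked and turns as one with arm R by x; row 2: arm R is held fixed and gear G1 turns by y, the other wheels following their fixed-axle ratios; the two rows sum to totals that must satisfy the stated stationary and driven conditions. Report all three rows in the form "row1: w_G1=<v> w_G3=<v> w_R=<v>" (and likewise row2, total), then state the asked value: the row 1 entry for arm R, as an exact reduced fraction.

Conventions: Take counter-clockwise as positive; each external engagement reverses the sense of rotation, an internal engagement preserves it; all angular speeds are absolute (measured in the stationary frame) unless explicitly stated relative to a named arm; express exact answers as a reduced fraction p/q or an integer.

planetary set (15T centre, 14T on arm, 43T internal) — Willis relation
row 1 (train locked, turned with arm): all members turn x
row 2 (arm held, sun turns y): ω_ring = −(15/43)·y, ω_arm = 0
boundary: total ω_sun = x + y = 0 and total ω_arm = x = 1  ⇒  y = -1, x = 1
row 2 ring = −(15/43)·(-1) = 15/43
totals (row 1 + row 2): sun 1 + (-1) = 0, ring 1 + 15/43 = 58/43, arm 1 + 0 = 1
asked cell (row1, arm) = 1

row1: w_G1=1 w_G3=1 w_R=1
row2: w_G1=-1 w_G3=15/43 w_R=0
total: w_G1=0 w_G3=58/43 w_R=1
asked value: 1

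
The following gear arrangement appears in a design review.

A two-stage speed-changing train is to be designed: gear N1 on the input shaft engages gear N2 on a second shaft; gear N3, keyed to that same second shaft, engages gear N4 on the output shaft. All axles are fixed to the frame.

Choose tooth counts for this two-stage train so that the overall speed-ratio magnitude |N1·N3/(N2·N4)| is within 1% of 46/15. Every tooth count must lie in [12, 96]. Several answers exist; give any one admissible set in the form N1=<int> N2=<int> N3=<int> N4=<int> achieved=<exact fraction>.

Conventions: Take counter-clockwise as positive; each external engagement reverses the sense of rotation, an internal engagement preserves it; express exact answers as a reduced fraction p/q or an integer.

topology: fixed-axis compound train — 2 stages, target 46/15
target = 46/15 in lowest terms: an exact hit needs N1·N3 = k·46 and N2·N4 = k·15 for one integer k, every count in [12, 96]; additionally prefer no 1:1 stage (N1 ≠ N2, N3 ≠ N4)
k = 1…11: no 1:1-free in-range split of k·46 and k·15 into factor pairs; take k = 12
k = 12: N1·N3 = 552 = 12·46, N2·N4 = 180 = 15·12
achieved = 12·46/(15·12) = 46/15; |achieved − target| = 0 ≤ 23/750 ✓

N1=12 N2=15 N3=46 N4=12 achieved=46/15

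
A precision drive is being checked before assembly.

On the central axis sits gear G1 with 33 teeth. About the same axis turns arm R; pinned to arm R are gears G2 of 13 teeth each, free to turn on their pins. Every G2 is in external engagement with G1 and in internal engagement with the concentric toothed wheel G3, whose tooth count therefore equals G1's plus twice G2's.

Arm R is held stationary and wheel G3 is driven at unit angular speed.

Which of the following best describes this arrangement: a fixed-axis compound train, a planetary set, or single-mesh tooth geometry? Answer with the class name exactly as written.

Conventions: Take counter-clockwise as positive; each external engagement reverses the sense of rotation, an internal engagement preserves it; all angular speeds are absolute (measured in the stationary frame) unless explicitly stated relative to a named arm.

planetary set

recognized (axles ride arm R): planetary set, 33/13/59 teeth
classification: planetary set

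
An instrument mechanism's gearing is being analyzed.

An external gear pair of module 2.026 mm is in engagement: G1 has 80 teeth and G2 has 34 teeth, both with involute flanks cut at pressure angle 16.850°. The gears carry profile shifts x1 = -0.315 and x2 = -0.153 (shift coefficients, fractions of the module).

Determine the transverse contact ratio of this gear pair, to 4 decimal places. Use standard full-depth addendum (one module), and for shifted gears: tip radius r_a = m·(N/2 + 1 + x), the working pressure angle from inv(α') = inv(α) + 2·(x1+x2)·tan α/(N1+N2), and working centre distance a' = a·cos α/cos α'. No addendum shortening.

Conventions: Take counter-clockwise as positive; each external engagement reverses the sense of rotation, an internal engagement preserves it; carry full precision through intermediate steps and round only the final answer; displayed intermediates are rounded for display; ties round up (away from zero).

single-mesh involute tooth geometry (80T engaging 34T at module 2.026)
base radii: r_b1 = 77.560702, r_b2 = 32.963298
tip radii: r_a1 = 82.427810, r_a2 = 36.158022
inv(α') = inv(16.850°) + 2·(-0.315-0.153)·tan α/(80+34) = 0.00629556  ⇒  α' = 15.11538°
a' = a·cos α / cos α' = 115.4820·cos 16.850°/cos 15.11538° = 114.484874
action lengths: √(r_a1²−r_b1²) = 27.904863, √(r_a2²−r_b2²) = 14.860132
base pitch p_b = π·m·cos α = 6.091603
CR = (27.904863 + 14.860132 − 114.484874·sin 15.11538°)/6.091603 = 2.119555
contact ratio ≈ 2.1196

2.1196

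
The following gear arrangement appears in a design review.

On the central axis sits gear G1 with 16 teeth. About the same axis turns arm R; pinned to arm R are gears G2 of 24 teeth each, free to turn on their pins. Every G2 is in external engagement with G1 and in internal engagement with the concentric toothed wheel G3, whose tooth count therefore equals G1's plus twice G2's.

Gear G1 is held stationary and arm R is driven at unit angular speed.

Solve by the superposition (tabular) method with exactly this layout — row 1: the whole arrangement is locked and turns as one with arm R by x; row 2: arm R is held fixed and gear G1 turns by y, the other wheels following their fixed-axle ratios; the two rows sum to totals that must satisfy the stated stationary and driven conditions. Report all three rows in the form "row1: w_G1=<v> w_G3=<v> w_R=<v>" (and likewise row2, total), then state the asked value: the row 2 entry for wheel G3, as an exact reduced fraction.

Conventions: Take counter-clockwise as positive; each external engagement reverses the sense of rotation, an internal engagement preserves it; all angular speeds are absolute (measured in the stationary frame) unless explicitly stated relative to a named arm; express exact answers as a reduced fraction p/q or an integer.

recognized (axles ride arm R): planetary set, 16/24/64 teeth
row 1: whole set turns with the arm by x
superposition row 2 [arm held]: sun y, ring −(16/64)·y, arm 0
boundary: total ω_sun = x + y = 0 and total ω_arm = x = 1  ⇒  y = -1, x = 1
row 2 ring = −(16/64)·(-1) = 1/4
totals (row 1 + row 2): sun 1 + (-1) = 0, ring 1 + 1/4 = 5/4, arm 1 + 0 = 1
asked cell (row2, ring) = 1/4

row1: w_G1=1 w_G3=1 w_R=1
row2: w_G1=-1 w_G3=1/4 w_R=0
total: w_G1=0 w_G3=5/4 w_R=1
asked value: 1/4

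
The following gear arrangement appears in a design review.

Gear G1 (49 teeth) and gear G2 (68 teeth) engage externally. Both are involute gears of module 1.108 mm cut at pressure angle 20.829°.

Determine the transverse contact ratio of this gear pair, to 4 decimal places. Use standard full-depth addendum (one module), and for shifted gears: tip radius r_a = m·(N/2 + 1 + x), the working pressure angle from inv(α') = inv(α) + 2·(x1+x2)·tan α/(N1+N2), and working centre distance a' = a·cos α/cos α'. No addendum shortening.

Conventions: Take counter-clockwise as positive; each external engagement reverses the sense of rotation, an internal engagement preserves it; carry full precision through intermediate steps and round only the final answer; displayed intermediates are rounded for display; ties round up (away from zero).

1.7325

single-mesh involute tooth geometry (49T engaging 68T at module 1.108)
base radii: r_b1 = 25.371895, r_b2 = 35.209977
tip radii: r_a1 = 28.254000, r_a2 = 38.780000
no profile shift: α' = α, a' = a
action lengths: √(r_a1²−r_b1²) = 12.432033, √(r_a2²−r_b2²) = 16.252566
base pitch p_b = π·m·cos α = 3.253394
CR = (12.432033 + 16.252566 − 64.818000·sin 20.82900°)/3.253394 = 1.732532
contact ratio ≈ 1.7325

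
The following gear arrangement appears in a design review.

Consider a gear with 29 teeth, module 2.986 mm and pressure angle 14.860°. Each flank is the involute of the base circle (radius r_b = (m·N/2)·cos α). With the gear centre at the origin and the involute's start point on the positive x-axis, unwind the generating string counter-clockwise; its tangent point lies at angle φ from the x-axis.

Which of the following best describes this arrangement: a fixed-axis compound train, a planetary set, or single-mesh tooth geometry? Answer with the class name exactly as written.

topology: single-mesh involute geometry — m = 2.986, N = 29
classification: single-mesh tooth geometry

single-mesh tooth geometry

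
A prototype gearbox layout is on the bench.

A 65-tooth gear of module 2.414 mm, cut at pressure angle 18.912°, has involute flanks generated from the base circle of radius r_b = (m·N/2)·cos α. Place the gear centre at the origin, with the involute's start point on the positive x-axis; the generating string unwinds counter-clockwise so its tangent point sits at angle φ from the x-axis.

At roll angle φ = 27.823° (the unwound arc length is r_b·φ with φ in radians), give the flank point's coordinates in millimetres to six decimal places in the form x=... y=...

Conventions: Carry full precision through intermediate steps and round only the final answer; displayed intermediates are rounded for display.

recognized (one wheel, involute flank): single-mesh tooth geometry, m = 2.414, N = 65
pitch radius r_p = m·N/2 = 2.414·65/2 = 78.455000
base radius r_b = r_p·cos α = 78.455000·cos 18.912° = 74.219803
roll angle φ = 27.823° = 0.48560296 rad
x = r_b·(cos φ + φ·sin φ) = 82.461528
y = r_b·(sin φ − φ·cos φ) = 2.766729

x=82.461528 y=2.766729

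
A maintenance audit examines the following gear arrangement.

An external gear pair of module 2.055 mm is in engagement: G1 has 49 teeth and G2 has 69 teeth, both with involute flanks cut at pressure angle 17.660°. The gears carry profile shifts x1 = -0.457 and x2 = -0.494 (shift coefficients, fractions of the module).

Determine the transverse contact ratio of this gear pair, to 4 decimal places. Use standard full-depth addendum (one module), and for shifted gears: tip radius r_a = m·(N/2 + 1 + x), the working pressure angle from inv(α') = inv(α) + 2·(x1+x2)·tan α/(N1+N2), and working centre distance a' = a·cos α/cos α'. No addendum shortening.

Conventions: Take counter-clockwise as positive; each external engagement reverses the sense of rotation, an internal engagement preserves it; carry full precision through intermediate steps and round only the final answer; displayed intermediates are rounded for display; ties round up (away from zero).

2.3532

topology: single-mesh involute geometry — m = 2.055, 49T/69T pair
base radii: r_b1 = 47.974799, r_b2 = 67.556349
tip radii: r_a1 = 51.463365, r_a2 = 71.937330
inv(α') = inv(17.660°) + 2·(-0.457-0.494)·tan α/(49+69) = 0.00501478  ⇒  α' = 14.03023°
a' = a·cos α / cos α' = 121.2450·cos 17.660°/cos 14.03023° = 119.083657
action lengths: √(r_a1²−r_b1²) = 18.625161, √(r_a2²−r_b2²) = 24.720824
base pitch p_b = π·m·cos α = 6.151726
CR = (18.625161 + 24.720824 − 119.083657·sin 14.03023°)/6.151726 = 2.353175
contact ratio ≈ 2.3532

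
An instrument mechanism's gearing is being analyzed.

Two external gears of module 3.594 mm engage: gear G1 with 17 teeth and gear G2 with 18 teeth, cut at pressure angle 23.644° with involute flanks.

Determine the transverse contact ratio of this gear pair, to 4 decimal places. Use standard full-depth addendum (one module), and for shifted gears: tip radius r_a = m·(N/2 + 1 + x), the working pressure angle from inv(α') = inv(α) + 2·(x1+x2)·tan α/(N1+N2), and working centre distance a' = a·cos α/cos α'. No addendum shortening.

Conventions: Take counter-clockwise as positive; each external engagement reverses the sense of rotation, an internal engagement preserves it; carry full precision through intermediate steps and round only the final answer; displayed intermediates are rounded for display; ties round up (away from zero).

class = single-mesh tooth geometry [involute pair 17T × 18T, m = 3.594]
base radii: r_b1 = 27.984565, r_b2 = 29.630715
tip radii: r_a1 = 34.143000, r_a2 = 35.940000
no profile shift: α' = α, a' = a
action lengths: √(r_a1²−r_b1²) = 19.560383, √(r_a2²−r_b2²) = 20.339722
base pitch p_b = π·m·cos α = 10.343071
CR = (19.560383 + 20.339722 − 62.895000·sin 23.64400°)/10.343071 = 1.418911
contact ratio ≈ 1.4189

1.4189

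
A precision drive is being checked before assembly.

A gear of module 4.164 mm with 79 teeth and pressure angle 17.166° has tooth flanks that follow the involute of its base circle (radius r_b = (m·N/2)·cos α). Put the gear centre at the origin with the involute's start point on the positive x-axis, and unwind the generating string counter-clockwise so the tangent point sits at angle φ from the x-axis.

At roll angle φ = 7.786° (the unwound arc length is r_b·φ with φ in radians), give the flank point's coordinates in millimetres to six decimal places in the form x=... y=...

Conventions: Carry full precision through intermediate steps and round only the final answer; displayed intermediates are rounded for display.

x=158.595429 y=0.131211

class = single-mesh tooth geometry [base-circle involute, m = 4.164, 79T]
pitch radius r_p = m·N/2 = 4.164·79/2 = 164.478000
base radius r_b = r_p·cos α = 164.478000·cos 17.166° = 157.151109
roll angle φ = 7.786° = 0.13589134 rad
x = r_b·(cos φ + φ·sin φ) = 158.595429
y = r_b·(sin φ − φ·cos φ) = 0.131211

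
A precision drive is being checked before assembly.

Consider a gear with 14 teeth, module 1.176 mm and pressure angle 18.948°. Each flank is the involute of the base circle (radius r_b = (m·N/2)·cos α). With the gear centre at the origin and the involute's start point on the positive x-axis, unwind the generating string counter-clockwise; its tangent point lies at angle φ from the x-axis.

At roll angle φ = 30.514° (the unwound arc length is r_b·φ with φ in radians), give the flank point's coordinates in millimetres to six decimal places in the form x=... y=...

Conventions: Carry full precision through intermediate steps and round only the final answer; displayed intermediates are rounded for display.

single-mesh involute tooth geometry (14T wheel at module 1.176)
pitch radius r_p = m·N/2 = 1.176·14/2 = 8.232000
base radius r_b = r_p·cos α = 8.232000·cos 18.948° = 7.785938
roll angle φ = 30.514° = 0.53256977 rad
x = r_b·(cos φ + φ·sin φ) = 8.813034
y = r_b·(sin φ − φ·cos φ) = 0.381023

x=8.813034 y=0.381023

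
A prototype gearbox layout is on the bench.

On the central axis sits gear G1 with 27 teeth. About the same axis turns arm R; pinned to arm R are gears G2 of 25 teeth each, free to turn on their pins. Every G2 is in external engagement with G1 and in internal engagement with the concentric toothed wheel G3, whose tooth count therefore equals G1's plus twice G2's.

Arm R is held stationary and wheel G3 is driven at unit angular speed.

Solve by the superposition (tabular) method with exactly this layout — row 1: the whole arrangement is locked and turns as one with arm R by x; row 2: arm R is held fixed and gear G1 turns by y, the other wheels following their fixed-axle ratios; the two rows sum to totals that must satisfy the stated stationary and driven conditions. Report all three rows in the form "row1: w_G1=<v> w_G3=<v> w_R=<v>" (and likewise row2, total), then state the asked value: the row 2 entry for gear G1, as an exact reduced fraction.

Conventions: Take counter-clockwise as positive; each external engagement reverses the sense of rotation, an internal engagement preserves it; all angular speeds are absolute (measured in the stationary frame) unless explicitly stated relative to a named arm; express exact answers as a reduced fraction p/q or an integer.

row1: w_G1=0 w_G3=0 w_R=0
row2: w_G1=-77/27 w_G3=1 w_R=0
total: w_G1=-77/27 w_G3=1 w_R=0
asked value: -77/27

topology: planetary set — G1 27T / G2 25T / G3 77T, arm = carrier (Willis)
row 1 — lock + rotate with arm: ω_sun = ω_ring = ω_arm = x
row 2: sun turns y, ring = −(27/77)·y, arm 0
boundary: total ω_arm = x = 0 and total ω_ring = x − (27/77)·y = 1  ⇒  y = -77/27, x = 0
row 2 ring = −(27/77)·(-77/27) = 1
totals (row 1 + row 2): sun 0 + (-77/27) = -77/27, ring 0 + 1 = 1, arm 0 + 0 = 0
asked cell (row2, sun) = -77/27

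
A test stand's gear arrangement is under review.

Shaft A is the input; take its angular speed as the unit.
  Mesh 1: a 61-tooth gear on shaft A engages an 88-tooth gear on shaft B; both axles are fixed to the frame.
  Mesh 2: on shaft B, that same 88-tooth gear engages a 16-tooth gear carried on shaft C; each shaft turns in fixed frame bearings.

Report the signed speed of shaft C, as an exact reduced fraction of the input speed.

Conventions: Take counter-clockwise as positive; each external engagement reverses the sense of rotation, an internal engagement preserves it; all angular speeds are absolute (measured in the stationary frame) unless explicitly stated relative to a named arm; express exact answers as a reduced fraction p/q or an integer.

61/16

2-mesh fixed-axis compound train (all bearings frame-fixed)
mesh 1 [61T→88T]: |ω|/ω_in = 1×61/88 = 61/88, sense flips to −
mesh 2 [88T→16T]: |ω|/ω_in = (61/88)×88/16 = 61/16, sense flips to +
signed output speed (× input speed) = 61/16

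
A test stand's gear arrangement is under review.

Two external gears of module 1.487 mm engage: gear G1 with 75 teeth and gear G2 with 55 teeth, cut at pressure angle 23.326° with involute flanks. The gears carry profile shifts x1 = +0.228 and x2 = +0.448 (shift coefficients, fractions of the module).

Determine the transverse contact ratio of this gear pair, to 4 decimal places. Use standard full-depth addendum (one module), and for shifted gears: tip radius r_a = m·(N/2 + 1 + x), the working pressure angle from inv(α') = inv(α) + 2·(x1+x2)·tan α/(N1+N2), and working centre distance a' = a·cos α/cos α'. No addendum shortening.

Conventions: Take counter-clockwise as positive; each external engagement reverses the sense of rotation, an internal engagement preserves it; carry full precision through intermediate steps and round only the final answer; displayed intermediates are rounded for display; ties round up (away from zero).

1.5659

recognized (one external pair, fixed centres): single-mesh tooth geometry, m = 1.487, N1 = 75, N2 = 55
base radii: r_b1 = 51.204852, r_b2 = 37.550225
tip radii: r_a1 = 57.588536, r_a2 = 43.045676
inv(α') = inv(23.326°) + 2·(+0.228+0.448)·tan α/(75+55) = 0.02857514  ⇒  α' = 24.62468°
a' = a·cos α / cos α' = 96.6550·cos 23.326°/cos 24.62468° = 97.634256
action lengths: √(r_a1²−r_b1²) = 26.353417, √(r_a2²−r_b2²) = 21.045447
base pitch p_b = π·m·cos α = 4.289728
CR = (26.353417 + 21.045447 − 97.634256·sin 24.62468°)/4.289728 = 1.565919
contact ratio ≈ 1.5659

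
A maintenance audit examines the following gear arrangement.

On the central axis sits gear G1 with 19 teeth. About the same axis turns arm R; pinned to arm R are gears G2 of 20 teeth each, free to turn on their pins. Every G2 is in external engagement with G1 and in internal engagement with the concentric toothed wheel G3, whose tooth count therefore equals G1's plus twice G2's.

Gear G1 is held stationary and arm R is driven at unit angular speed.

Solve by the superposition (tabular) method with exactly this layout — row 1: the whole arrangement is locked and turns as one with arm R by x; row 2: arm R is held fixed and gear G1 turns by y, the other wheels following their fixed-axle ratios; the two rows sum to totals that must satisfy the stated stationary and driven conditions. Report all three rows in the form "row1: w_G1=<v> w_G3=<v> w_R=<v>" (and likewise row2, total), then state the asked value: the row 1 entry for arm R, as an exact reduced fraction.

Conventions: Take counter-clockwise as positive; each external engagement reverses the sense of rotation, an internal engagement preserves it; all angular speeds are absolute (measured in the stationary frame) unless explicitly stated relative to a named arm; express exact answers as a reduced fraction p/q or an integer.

recognized (axles ride arm R): planetary set, 19/20/59 teeth
row 1 (train locked, turned with arm): all members turn x
row 2 (arm held, sun turns y): ω_ring = −(19/59)·y, ω_arm = 0
boundary: total ω_sun = x + y = 0 and total ω_arm = x = 1  ⇒  y = -1, x = 1
row 2 ring = −(19/59)·(-1) = 19/59
totals (row 1 + row 2): sun 1 + (-1) = 0, ring 1 + 19/59 = 78/59, arm 1 + 0 = 1
asked cell (row1, arm) = 1

row1: w_G1=1 w_G3=1 w_R=1
row2: w_G1=-1 w_G3=19/59 w_R=0
total: w_G1=0 w_G3=78/59 w_R=1
asked value: 1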